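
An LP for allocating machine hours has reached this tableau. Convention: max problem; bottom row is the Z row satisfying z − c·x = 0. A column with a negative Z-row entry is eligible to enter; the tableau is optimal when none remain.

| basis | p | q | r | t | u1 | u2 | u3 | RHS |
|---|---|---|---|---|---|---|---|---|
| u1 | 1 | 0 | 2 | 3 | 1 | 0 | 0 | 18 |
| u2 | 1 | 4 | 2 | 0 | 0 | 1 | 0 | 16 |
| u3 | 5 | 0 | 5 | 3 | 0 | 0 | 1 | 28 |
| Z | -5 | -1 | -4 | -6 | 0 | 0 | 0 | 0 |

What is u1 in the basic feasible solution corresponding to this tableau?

18

u1 is basic (row 1); its value is the RHS of that row, 18.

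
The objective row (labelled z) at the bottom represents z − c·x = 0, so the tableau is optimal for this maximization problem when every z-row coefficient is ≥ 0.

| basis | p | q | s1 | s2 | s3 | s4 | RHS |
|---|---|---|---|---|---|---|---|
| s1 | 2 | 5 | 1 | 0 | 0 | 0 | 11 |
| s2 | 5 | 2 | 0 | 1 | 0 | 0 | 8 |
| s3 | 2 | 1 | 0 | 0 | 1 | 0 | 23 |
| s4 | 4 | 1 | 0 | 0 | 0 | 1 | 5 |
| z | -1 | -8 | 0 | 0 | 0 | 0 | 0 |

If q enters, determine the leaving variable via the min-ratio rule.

Column q entries and ratios — s1: 11/5 = 11/5; s2: 8/2 = 4; s3: 23/1 = 23; s4: 5/1 = 5.
Smallest ratio is 11/5 in the row of s1, so s1 leaves.

s1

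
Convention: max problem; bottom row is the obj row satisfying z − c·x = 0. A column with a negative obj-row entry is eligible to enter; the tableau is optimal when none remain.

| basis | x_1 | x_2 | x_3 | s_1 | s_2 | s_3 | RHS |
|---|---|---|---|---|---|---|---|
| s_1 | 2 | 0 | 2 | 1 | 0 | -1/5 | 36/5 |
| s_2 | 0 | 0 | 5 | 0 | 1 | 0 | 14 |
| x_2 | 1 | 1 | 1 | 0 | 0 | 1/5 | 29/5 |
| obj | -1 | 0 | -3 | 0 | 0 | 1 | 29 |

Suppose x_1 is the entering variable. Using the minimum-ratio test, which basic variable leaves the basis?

s_1

Column x_1 entries and ratios — s_1: (36/5)/2 = 18/5; s_2: 0 ≤ 0, skip; x_2: (29/5)/1 = 29/5.
Smallest ratio is 18/5 in the row of s_1, so s_1 leaves.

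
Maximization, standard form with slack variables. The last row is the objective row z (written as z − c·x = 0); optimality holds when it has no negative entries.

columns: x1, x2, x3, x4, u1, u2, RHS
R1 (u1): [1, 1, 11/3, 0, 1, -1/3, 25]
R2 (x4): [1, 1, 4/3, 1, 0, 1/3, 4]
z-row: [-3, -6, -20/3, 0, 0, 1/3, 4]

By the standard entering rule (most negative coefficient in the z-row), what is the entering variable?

Negative z-row entries: x1: -3, x2: -6, x3: -20/3.
The most negative is -20/3 in column x3, so x3 enters.

x3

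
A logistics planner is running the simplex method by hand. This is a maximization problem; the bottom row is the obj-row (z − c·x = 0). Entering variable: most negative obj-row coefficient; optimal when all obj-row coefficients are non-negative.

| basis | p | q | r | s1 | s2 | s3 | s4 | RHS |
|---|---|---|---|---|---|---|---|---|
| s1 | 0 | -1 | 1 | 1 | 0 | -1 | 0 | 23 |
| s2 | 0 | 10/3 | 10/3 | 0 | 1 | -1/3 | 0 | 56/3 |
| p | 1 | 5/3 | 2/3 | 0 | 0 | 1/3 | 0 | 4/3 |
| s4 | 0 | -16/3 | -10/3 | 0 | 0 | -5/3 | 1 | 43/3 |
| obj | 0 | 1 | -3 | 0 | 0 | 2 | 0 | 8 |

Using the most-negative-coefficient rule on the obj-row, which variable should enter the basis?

r

Negative obj-row entries: r: -3.
The most negative is -3 in column r, so r enters.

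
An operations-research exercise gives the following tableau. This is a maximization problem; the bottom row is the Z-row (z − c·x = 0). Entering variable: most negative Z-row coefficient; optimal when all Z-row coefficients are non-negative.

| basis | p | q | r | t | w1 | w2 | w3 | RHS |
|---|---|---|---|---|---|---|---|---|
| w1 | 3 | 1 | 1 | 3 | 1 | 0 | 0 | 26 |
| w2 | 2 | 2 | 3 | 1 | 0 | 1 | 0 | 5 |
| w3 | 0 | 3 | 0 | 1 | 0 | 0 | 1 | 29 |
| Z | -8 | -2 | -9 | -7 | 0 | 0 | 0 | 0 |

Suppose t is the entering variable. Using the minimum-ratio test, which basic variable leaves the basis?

w2

Column t entries and ratios — w1: 26/3 = 26/3; w2: 5/1 = 5; w3: 29/1 = 29.
Smallest ratio is 5 in the row of w2, so w2 leaves.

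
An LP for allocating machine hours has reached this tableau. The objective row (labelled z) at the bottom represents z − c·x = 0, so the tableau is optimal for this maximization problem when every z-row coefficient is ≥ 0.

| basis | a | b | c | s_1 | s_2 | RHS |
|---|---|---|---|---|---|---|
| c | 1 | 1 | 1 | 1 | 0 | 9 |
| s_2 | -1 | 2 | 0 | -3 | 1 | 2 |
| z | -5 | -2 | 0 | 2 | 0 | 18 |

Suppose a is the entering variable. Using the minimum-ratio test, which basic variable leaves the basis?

Column a entries and ratios — c: 9/1 = 9; s_2: -1 ≤ 0, skip.
Smallest ratio is 9 in the row of c, so c leaves.

c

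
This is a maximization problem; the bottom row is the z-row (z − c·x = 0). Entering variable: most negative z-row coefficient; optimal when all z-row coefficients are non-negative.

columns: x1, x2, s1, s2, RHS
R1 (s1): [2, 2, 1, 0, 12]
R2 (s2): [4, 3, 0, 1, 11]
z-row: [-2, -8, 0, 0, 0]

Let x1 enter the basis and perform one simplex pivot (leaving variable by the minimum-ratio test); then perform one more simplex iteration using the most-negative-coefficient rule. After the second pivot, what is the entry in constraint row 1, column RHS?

14/3

Ratio test on column x1 — row 1: 12/2 = 6; row 2: 11/4 = 11/4. Minimum is 11/4 at row 2 (s2 leaves); pivot element 4.
Divide row 2 by 4; eliminate column x1 from the other rows.
Second iteration: most negative z-row entry is -13/2 in column x2, so x2 enters.
Ratio test on column x2 — row 1: (13/2)/(1/2) = 13; row 2: (11/4)/(3/4) = 11/3. Minimum is 11/3 at row 2 (x1 leaves); pivot element 3/4.
Divide row 2 by 3/4; eliminate column x2 from the other rows.
After both pivots, the entry at constraint row 1, column RHS is 14/3.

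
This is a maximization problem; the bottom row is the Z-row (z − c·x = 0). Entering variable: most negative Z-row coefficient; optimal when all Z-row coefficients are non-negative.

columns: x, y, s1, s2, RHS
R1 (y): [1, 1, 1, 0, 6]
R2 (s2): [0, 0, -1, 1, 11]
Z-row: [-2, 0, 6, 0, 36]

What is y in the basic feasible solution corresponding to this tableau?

y is basic (row 1); its value is the RHS of that row, 6.

6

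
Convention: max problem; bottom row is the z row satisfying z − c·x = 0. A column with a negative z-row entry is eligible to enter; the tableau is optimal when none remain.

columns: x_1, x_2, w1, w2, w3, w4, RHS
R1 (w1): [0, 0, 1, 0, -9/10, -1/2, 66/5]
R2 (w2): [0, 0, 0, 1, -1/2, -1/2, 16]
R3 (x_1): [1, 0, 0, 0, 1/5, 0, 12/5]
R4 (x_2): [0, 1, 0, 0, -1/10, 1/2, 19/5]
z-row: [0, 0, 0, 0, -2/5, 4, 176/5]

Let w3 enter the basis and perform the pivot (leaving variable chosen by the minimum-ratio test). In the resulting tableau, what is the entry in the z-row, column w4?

Ratio test on column w3 — row 1: entry -9/10 ≤ 0; row 2: entry -1/2 ≤ 0; row 3: (12/5)/(1/5) = 12; row 4: entry -1/10 ≤ 0. Minimum is 12 at row 3 (x_1 leaves); pivot element 1/5.
Divide row 3 by 1/5; eliminate column w3 from the other rows.
z-row update in column w4: 4 − (-2/5)·0 = 4.

4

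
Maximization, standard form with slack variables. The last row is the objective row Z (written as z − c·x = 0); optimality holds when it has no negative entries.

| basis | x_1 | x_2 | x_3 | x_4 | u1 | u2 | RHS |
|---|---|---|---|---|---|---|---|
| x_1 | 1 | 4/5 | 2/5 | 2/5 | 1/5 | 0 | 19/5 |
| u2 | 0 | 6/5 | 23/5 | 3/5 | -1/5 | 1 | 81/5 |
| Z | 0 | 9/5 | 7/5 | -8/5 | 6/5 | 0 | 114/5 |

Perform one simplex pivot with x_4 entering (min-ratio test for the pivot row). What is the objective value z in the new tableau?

38

Ratio test on column x_4 — row 1: (19/5)/(2/5) = 19/2; row 2: (81/5)/(3/5) = 27. Minimum is 19/2 at row 1 (x_1 leaves); pivot element 2/5.
Pivot on row 1; the Z-row RHS becomes 114/5 − (-8/5)·(19/2) = 38.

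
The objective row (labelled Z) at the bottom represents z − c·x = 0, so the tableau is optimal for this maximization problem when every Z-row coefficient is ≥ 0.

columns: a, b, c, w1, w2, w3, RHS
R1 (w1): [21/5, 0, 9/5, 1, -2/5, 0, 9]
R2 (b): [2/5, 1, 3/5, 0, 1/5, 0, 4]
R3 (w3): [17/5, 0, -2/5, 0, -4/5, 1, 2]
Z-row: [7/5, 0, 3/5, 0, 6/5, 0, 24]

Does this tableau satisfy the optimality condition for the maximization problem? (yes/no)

yes

Every Z-row coefficient is ≥ 0, so the tableau is optimal.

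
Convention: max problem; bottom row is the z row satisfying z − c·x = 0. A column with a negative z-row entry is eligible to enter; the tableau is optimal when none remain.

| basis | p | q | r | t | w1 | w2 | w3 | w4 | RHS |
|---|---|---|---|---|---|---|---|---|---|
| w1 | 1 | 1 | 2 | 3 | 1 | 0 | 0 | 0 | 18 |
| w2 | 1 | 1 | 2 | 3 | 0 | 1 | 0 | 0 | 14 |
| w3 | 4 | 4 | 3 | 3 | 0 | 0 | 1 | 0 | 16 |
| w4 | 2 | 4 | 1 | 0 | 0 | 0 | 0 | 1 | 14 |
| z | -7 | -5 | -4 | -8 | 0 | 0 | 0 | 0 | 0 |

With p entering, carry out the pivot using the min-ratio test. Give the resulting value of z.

28

Ratio test on column p — row 1: 18/1 = 18; row 2: 14/1 = 14; row 3: 16/4 = 4; row 4: 14/2 = 7. Minimum is 4 at row 3 (w3 leaves); pivot element 4.
Pivot on row 3; the z-row RHS becomes 0 − (-7)·4 = 28.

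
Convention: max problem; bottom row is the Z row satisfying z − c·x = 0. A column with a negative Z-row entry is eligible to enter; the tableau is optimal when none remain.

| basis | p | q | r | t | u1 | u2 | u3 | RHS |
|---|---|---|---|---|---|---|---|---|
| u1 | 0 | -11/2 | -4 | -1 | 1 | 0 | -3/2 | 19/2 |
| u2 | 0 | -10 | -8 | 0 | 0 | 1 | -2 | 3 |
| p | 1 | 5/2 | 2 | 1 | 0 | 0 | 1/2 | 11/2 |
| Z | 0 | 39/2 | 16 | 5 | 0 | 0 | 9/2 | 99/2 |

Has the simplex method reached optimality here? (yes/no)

yes

Every Z-row coefficient is ≥ 0, so the tableau is optimal.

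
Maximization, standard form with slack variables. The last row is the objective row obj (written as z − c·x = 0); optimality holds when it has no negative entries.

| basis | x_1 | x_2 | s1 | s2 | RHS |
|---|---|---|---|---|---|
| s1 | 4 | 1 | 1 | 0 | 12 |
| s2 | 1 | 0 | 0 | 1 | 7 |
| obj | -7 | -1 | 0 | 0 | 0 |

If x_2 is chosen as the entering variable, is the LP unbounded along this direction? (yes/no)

no

Column x_2 has positive entries in row(s) 1, so the ratio test bounds it — not unbounded.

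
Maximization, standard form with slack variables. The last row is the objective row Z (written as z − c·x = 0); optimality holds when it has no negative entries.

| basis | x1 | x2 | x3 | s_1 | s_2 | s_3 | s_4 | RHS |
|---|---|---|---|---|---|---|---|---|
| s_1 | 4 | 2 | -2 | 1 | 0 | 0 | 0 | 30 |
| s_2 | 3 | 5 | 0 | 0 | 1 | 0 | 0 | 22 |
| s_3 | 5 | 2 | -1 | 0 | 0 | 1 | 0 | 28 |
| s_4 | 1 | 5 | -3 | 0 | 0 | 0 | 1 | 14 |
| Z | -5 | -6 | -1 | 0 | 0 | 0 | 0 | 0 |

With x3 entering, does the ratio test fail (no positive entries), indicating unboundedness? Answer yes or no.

yes

Every constraint-row entry in column x3 is ≤ 0, so increasing x3 is unbounded.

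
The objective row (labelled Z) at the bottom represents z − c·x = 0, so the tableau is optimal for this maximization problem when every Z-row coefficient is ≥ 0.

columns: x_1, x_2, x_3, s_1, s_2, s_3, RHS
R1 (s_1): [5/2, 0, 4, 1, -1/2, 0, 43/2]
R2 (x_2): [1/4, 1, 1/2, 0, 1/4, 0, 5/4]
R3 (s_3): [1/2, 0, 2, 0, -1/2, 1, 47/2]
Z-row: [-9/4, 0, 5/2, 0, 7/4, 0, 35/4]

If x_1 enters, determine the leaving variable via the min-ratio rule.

Column x_1 entries and ratios — s_1: (43/2)/(5/2) = 43/5; x_2: (5/4)/(1/4) = 5; s_3: (47/2)/(1/2) = 47.
Smallest ratio is 5 in the row of x_2, so x_2 leaves.

x_2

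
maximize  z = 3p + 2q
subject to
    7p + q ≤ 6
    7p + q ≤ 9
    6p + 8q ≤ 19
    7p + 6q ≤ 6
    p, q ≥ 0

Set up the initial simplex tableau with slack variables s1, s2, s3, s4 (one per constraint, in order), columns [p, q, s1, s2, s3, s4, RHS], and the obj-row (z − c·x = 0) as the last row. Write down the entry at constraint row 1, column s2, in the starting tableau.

Slack s2 belongs to constraint 2; its column is the unit vector e_2, so the entry in row 1 is 0.

0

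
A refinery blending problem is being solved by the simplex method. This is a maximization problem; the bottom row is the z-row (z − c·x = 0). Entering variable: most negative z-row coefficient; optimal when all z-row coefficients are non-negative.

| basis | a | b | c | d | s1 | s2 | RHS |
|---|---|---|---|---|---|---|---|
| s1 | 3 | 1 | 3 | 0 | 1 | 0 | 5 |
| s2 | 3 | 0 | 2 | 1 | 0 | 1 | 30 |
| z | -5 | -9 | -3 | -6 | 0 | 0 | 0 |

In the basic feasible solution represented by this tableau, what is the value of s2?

s2 is basic (row 2); its value is the RHS of that row, 30.

30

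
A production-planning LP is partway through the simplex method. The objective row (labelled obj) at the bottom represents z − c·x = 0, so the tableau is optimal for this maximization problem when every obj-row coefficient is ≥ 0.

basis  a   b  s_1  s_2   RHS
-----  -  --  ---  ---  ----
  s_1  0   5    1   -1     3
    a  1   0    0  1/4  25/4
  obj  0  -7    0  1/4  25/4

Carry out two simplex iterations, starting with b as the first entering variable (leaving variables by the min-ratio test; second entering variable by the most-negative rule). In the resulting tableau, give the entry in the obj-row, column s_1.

Ratio test on column b — row 1: 3/5 = 3/5; row 2: entry 0 ≤ 0. Minimum is 3/5 at row 1 (s_1 leaves); pivot element 5.
Divide row 1 by 5; eliminate column b from the other rows.
Second iteration: most negative obj-row entry is -23/20 in column s_2, so s_2 enters.
Ratio test on column s_2 — row 1: entry -1/5 ≤ 0; row 2: (25/4)/(1/4) = 25. Minimum is 25 at row 2 (a leaves); pivot element 1/4.
Divide row 2 by 1/4; eliminate column s_2 from the other rows.
After both pivots, the entry at the obj-row, column s_1 is 7/5.

7/5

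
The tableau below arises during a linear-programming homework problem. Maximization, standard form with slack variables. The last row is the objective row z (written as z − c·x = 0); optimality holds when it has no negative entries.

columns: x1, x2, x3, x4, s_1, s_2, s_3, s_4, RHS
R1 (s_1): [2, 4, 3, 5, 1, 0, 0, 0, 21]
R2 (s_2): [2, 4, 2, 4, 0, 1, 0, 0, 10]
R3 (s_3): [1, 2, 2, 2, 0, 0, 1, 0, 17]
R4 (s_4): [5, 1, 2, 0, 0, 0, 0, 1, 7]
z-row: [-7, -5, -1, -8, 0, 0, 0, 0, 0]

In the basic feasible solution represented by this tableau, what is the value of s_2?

10

s_2 is basic (row 2); its value is the RHS of that row, 10.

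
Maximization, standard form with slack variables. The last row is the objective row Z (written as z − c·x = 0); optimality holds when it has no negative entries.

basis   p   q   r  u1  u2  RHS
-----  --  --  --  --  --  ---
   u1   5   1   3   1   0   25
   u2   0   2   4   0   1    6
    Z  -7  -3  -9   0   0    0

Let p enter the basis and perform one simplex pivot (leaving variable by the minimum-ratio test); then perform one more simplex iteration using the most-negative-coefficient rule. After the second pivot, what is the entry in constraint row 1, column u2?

-3/20

Ratio test on column p — row 1: 25/5 = 5; row 2: entry 0 ≤ 0. Minimum is 5 at row 1 (u1 leaves); pivot element 5.
Divide row 1 by 5; eliminate column p from the other rows.
Second iteration: most negative Z-row entry is -24/5 in column r, so r enters.
Ratio test on column r — row 1: 5/(3/5) = 25/3; row 2: 6/4 = 3/2. Minimum is 3/2 at row 2 (u2 leaves); pivot element 4.
Divide row 2 by 4; eliminate column r from the other rows.
After both pivots, the entry at constraint row 1, column u2 is -3/20.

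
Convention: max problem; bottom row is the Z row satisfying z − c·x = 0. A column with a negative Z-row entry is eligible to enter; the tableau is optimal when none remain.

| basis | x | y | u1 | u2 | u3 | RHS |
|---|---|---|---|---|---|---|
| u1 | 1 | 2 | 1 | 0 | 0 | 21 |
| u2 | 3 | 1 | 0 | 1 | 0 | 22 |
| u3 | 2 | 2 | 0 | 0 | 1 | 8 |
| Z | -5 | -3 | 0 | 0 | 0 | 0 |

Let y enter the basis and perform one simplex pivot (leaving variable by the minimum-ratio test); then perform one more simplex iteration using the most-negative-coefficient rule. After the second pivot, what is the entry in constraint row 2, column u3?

Ratio test on column y — row 1: 21/2 = 21/2; row 2: 22/1 = 22; row 3: 8/2 = 4. Minimum is 4 at row 3 (u3 leaves); pivot element 2.
Divide row 3 by 2; eliminate column y from the other rows.
Second iteration: most negative Z-row entry is -2 in column x, so x enters.
Ratio test on column x — row 1: entry -1 ≤ 0; row 2: 18/2 = 9; row 3: 4/1 = 4. Minimum is 4 at row 3 (y leaves); pivot element 1.
Divide row 3 by 1; eliminate column x from the other rows.
After both pivots, the entry at constraint row 2, column u3 is -3/2.

-3/2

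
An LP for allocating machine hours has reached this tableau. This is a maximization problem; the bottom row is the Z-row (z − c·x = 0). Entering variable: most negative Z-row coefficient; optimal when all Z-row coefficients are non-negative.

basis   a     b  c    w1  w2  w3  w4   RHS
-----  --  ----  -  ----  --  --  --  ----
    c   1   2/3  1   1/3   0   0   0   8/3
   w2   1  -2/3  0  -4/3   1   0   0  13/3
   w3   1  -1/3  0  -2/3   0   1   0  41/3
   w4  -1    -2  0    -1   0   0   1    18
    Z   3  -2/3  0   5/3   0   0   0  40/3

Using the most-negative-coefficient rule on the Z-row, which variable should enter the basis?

b

Negative Z-row entries: b: -2/3.
The most negative is -2/3 in column b, so b enters.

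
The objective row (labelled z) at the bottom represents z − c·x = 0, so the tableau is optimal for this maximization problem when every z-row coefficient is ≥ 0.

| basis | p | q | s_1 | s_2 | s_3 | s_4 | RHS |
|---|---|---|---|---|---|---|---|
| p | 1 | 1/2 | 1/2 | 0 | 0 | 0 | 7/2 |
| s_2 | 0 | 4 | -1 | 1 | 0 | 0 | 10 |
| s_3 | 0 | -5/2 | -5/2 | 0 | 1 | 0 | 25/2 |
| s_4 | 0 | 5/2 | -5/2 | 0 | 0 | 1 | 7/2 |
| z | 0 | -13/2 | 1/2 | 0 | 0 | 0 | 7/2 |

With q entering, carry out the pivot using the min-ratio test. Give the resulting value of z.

Ratio test on column q — row 1: (7/2)/(1/2) = 7; row 2: 10/4 = 5/2; row 3: entry -5/2 ≤ 0; row 4: (7/2)/(5/2) = 7/5. Minimum is 7/5 at row 4 (s_4 leaves); pivot element 5/2.
Pivot on row 4; the z-row RHS becomes 7/2 − (-13/2)·(7/5) = 63/5.

63/5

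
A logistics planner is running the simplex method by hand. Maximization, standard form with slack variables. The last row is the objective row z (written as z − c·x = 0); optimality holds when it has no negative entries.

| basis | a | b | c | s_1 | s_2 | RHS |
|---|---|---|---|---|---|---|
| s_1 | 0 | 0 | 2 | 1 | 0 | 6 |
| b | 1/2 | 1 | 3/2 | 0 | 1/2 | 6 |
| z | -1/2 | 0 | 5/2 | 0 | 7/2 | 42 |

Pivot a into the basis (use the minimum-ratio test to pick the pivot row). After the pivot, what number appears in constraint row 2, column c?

3

Ratio test on column a — row 1: entry 0 ≤ 0; row 2: 6/(1/2) = 12. Minimum is 12 at row 2 (b leaves); pivot element 1/2.
Divide row 2 by 1/2; eliminate column a from the other rows.
In the new row 2, the c entry is the old entry divided by the pivot: (3/2)/(1/2) = 3.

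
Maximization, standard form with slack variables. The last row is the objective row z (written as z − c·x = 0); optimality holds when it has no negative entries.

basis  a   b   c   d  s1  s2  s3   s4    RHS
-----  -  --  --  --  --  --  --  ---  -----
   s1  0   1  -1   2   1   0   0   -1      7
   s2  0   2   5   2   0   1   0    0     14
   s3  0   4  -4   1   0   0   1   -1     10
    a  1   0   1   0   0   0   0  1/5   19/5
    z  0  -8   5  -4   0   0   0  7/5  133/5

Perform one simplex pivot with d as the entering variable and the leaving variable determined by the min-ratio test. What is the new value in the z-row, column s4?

Ratio test on column d — row 1: 7/2 = 7/2; row 2: 14/2 = 7; row 3: 10/1 = 10; row 4: entry 0 ≤ 0. Minimum is 7/2 at row 1 (s1 leaves); pivot element 2.
Divide row 1 by 2; eliminate column d from the other rows.
z-row update in column s4: 7/5 − (-4)·(-1/2) = -3/5.

-3/5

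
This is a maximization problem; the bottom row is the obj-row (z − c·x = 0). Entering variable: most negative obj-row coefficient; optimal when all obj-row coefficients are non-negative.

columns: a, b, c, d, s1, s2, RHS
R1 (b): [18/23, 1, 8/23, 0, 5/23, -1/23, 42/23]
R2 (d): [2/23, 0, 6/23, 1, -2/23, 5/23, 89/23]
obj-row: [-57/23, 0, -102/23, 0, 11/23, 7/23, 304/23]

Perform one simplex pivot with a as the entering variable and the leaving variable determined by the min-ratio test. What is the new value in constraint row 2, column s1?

Ratio test on column a — row 1: (42/23)/(18/23) = 7/3; row 2: (89/23)/(2/23) = 89/2. Minimum is 7/3 at row 1 (b leaves); pivot element 18/23.
Divide row 1 by 18/23; eliminate column a from the other rows.
Row 2 update in column s1: -2/23 − (2/23)·(5/18) = -1/9.

-1/9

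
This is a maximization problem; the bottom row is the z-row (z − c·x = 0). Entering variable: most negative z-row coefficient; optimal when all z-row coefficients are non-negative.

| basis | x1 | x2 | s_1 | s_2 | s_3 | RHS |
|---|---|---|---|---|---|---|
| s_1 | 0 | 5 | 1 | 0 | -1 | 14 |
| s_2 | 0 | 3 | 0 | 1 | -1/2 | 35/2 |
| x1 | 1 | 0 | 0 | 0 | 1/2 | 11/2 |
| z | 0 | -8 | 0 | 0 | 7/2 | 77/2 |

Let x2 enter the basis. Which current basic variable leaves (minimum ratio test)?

s_1

Column x2 entries and ratios — s_1: 14/5 = 14/5; s_2: (35/2)/3 = 35/6; x1: 0 ≤ 0, skip.
Smallest ratio is 14/5 in the row of s_1, so s_1 leaves.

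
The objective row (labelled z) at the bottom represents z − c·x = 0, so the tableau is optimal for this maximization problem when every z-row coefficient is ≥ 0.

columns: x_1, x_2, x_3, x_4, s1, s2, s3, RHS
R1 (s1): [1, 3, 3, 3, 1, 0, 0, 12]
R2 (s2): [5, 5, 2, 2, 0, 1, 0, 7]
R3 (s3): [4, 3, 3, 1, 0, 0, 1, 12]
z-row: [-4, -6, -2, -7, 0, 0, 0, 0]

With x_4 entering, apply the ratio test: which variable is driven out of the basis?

s2

Column x_4 entries and ratios — s1: 12/3 = 4; s2: 7/2 = 7/2; s3: 12/1 = 12.
Smallest ratio is 7/2 in the row of s2, so s2 leaves.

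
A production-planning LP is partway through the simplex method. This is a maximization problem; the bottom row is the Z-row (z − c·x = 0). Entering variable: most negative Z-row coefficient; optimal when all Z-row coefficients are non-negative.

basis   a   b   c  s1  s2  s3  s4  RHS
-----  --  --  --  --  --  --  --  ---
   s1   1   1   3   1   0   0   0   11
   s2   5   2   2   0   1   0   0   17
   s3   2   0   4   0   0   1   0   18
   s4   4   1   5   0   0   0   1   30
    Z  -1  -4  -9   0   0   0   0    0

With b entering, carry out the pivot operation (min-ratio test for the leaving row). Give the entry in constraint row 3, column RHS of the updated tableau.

Ratio test on column b — row 1: 11/1 = 11; row 2: 17/2 = 17/2; row 3: entry 0 ≤ 0; row 4: 30/1 = 30. Minimum is 17/2 at row 2 (s2 leaves); pivot element 2.
Divide row 2 by 2; eliminate column b from the other rows.
Row 3 update in column RHS: 18 − 0·(17/2) = 18.

18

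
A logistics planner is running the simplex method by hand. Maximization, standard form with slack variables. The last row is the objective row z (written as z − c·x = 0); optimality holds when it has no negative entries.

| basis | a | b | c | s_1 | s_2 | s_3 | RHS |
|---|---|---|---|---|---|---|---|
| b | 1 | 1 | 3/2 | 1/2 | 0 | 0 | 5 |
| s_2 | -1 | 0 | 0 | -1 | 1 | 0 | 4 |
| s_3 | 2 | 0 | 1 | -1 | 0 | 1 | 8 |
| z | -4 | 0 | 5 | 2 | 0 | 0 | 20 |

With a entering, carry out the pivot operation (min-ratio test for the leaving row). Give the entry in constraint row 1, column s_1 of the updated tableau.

1

Ratio test on column a — row 1: 5/1 = 5; row 2: entry -1 ≤ 0; row 3: 8/2 = 4. Minimum is 4 at row 3 (s_3 leaves); pivot element 2.
Divide row 3 by 2; eliminate column a from the other rows.
Row 1 update in column s_1: 1/2 − 1·(-1/2) = 1.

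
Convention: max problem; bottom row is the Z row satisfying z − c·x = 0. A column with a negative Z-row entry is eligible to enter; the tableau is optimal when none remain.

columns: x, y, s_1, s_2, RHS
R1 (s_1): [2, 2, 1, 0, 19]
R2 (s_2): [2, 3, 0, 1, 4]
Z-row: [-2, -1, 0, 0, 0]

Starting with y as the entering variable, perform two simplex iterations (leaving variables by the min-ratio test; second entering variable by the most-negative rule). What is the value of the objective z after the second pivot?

Ratio test on column y — row 1: 19/2 = 19/2; row 2: 4/3 = 4/3. Minimum is 4/3 at row 2 (s_2 leaves); pivot element 3.
Pivot on row 2; the Z-row RHS becomes 0 − (-1)·(4/3) = 4/3.
Next entering variable (most negative Z-row entry -4/3): x.
Ratio test on column x — row 1: (49/3)/(2/3) = 49/2; row 2: (4/3)/(2/3) = 2. Minimum is 2 at row 2 (y leaves); pivot element 2/3.
After the second pivot the Z-row RHS is 4/3 − (-4/3)·2 = 4.

4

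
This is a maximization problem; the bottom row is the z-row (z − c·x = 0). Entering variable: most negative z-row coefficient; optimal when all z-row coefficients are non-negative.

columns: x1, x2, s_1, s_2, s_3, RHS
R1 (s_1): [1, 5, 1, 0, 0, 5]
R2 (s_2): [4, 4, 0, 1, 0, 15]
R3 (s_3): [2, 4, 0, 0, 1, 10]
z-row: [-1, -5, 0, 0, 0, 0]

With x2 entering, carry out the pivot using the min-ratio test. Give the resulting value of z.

Ratio test on column x2 — row 1: 5/5 = 1; row 2: 15/4 = 15/4; row 3: 10/4 = 5/2. Minimum is 1 at row 1 (s_1 leaves); pivot element 5.
Pivot on row 1; the z-row RHS becomes 0 − (-5)·1 = 5.

5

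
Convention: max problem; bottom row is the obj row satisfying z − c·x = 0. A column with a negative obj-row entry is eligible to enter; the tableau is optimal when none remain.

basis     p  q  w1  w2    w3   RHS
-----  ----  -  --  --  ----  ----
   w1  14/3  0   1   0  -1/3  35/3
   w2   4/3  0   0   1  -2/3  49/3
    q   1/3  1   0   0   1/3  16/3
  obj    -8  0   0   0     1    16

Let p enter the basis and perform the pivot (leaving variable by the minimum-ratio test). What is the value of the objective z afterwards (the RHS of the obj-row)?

36

Ratio test on column p — row 1: (35/3)/(14/3) = 5/2; row 2: (49/3)/(4/3) = 49/4; row 3: (16/3)/(1/3) = 16. Minimum is 5/2 at row 1 (w1 leaves); pivot element 14/3.
Pivot on row 1; the obj-row RHS becomes 16 − (-8)·(5/2) = 36.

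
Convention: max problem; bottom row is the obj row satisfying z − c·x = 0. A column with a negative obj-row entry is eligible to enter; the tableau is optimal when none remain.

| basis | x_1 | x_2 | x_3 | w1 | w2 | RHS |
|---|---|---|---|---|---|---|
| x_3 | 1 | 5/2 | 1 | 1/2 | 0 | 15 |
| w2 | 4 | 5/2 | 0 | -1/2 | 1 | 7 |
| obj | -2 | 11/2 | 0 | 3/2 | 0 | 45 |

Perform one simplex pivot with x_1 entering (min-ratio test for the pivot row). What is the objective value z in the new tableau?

Ratio test on column x_1 — row 1: 15/1 = 15; row 2: 7/4 = 7/4. Minimum is 7/4 at row 2 (w2 leaves); pivot element 4.
Pivot on row 2; the obj-row RHS becomes 45 − (-2)·(7/4) = 97/2.

97/2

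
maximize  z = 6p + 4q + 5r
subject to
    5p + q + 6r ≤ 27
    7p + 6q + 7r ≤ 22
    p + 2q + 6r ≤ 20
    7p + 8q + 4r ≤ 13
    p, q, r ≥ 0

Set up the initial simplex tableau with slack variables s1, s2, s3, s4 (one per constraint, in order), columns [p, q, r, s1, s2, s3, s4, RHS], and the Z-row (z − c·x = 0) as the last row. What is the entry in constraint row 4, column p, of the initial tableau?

Constraint 4 has coefficient 7 on p.

7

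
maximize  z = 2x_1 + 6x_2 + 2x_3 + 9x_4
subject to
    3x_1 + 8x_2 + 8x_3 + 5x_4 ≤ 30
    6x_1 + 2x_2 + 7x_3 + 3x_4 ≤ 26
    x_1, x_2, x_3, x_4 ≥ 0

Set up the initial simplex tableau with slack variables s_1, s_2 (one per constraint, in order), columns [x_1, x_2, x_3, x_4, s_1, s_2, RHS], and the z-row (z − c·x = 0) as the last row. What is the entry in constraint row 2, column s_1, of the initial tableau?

Slack s_1 belongs to constraint 1; its column is the unit vector e_1, so the entry in row 2 is 0.

0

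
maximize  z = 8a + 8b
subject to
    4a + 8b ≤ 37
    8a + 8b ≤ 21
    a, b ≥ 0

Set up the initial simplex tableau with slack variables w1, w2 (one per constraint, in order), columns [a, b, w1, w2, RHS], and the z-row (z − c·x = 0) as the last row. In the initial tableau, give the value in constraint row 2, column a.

Constraint 2 has coefficient 8 on a.

8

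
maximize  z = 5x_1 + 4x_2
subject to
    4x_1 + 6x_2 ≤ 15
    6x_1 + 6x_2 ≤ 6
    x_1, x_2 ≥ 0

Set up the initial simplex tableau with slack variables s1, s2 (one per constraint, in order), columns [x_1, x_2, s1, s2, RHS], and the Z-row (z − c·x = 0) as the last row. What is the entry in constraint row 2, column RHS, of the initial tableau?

The RHS of constraint 2 is b_2 = 6.

6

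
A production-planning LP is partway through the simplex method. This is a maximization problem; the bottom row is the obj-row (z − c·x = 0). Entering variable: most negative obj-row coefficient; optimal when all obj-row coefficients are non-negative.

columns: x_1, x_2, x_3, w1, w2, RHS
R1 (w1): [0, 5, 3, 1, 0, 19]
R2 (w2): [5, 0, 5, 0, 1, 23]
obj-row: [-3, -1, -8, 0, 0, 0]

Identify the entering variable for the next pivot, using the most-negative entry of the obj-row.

x_3

Negative obj-row entries: x_1: -3, x_2: -1, x_3: -8.
The most negative is -8 in column x_3, so x_3 enters.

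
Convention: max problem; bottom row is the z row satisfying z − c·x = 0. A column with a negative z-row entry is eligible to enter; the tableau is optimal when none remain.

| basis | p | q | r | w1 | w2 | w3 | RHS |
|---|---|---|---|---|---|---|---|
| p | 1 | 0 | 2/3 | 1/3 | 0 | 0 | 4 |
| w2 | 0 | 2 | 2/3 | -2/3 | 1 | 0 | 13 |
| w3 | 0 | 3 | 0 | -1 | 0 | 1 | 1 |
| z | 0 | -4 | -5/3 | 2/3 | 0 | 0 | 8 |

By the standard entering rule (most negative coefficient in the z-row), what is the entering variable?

q

Negative z-row entries: q: -4, r: -5/3.
The most negative is -4 in column q, so q enters.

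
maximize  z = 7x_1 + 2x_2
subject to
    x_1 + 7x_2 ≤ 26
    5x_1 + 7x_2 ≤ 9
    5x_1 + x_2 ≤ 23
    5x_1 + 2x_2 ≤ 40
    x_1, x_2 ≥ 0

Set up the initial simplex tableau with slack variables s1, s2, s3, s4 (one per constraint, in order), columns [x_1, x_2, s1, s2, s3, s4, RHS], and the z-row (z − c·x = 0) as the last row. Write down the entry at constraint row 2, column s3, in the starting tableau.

Slack s3 belongs to constraint 3; its column is the unit vector e_3, so the entry in row 2 is 0.

0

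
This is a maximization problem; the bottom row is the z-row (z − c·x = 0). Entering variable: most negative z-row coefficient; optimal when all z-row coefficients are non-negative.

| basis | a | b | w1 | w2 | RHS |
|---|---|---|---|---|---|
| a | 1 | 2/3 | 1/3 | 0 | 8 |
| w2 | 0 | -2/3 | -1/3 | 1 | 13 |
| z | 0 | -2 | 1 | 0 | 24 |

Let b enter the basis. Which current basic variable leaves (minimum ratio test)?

a

Column b entries and ratios — a: 8/(2/3) = 12; w2: -2/3 ≤ 0, skip.
Smallest ratio is 12 in the row of a, so a leaves.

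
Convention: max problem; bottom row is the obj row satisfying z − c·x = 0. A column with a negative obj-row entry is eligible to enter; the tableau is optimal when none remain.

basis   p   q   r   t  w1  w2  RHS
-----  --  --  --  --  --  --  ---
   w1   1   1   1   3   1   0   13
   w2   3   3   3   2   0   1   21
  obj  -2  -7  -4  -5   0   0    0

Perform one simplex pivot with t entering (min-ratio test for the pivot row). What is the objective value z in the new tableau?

65/3

Ratio test on column t — row 1: 13/3 = 13/3; row 2: 21/2 = 21/2. Minimum is 13/3 at row 1 (w1 leaves); pivot element 3.
Pivot on row 1; the obj-row RHS becomes 0 − (-5)·(13/3) = 65/3.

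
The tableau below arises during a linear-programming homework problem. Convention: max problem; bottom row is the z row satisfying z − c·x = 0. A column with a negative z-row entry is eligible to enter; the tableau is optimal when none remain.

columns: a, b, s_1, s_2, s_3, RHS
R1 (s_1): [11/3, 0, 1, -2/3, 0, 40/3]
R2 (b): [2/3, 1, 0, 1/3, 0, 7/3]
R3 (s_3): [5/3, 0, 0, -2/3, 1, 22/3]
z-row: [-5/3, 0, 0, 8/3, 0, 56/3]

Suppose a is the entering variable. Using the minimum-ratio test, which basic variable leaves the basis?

b

Column a entries and ratios — s_1: (40/3)/(11/3) = 40/11; b: (7/3)/(2/3) = 7/2; s_3: (22/3)/(5/3) = 22/5.
Smallest ratio is 7/2 in the row of b, so b leaves.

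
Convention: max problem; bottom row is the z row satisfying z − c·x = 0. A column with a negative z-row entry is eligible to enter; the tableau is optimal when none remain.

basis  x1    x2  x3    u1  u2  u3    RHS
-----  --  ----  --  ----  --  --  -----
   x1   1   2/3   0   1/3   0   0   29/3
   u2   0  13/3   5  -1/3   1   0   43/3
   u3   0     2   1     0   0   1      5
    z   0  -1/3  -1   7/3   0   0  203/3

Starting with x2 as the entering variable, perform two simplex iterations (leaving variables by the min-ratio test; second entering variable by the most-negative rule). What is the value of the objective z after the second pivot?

1182/17

Ratio test on column x2 — row 1: (29/3)/(2/3) = 29/2; row 2: (43/3)/(13/3) = 43/13; row 3: 5/2 = 5/2. Minimum is 5/2 at row 3 (u3 leaves); pivot element 2.
Pivot on row 3; the z-row RHS becomes 203/3 − (-1/3)·(5/2) = 137/2.
Next entering variable (most negative z-row entry -5/6): x3.
Ratio test on column x3 — row 1: entry -1/3 ≤ 0; row 2: (7/2)/(17/6) = 21/17; row 3: (5/2)/(1/2) = 5. Minimum is 21/17 at row 2 (u2 leaves); pivot element 17/6.
After the second pivot the z-row RHS is 137/2 − (-5/6)·(21/17) = 1182/17.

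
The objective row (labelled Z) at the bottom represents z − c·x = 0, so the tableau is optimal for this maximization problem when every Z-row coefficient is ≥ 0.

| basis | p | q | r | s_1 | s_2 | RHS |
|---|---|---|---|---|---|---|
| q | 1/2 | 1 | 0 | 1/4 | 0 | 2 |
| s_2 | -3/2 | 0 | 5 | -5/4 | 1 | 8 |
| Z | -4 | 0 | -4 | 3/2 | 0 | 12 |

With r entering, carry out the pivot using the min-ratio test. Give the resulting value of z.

92/5

Ratio test on column r — row 1: entry 0 ≤ 0; row 2: 8/5 = 8/5. Minimum is 8/5 at row 2 (s_2 leaves); pivot element 5.
Pivot on row 2; the Z-row RHS becomes 12 − (-4)·(8/5) = 92/5.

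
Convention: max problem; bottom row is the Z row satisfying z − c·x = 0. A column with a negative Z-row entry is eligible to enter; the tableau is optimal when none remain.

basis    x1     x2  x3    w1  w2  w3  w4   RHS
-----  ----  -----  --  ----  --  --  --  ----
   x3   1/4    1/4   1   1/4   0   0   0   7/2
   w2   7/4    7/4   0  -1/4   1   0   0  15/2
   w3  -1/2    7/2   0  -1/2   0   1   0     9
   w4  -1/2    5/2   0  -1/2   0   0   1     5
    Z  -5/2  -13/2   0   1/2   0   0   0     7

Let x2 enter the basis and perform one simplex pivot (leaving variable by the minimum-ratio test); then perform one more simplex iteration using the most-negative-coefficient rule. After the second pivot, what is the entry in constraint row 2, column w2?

10/21

Ratio test on column x2 — row 1: (7/2)/(1/4) = 14; row 2: (15/2)/(7/4) = 30/7; row 3: 9/(7/2) = 18/7; row 4: 5/(5/2) = 2. Minimum is 2 at row 4 (w4 leaves); pivot element 5/2.
Divide row 4 by 5/2; eliminate column x2 from the other rows.
Second iteration: most negative Z-row entry is -19/5 in column x1, so x1 enters.
Ratio test on column x1 — row 1: 3/(3/10) = 10; row 2: 4/(21/10) = 40/21; row 3: 2/(1/5) = 10; row 4: entry -1/5 ≤ 0. Minimum is 40/21 at row 2 (w2 leaves); pivot element 21/10.
Divide row 2 by 21/10; eliminate column x1 from the other rows.
After both pivots, the entry at constraint row 2, column w2 is 10/21.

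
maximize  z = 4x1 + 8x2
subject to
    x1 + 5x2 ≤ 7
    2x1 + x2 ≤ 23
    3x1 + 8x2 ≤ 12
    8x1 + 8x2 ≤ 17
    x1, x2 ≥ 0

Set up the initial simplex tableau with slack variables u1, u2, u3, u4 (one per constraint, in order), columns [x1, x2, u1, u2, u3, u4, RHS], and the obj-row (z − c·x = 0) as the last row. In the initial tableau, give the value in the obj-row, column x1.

The obj-row carries the negated objective coefficients: the x1 entry is -4.

-4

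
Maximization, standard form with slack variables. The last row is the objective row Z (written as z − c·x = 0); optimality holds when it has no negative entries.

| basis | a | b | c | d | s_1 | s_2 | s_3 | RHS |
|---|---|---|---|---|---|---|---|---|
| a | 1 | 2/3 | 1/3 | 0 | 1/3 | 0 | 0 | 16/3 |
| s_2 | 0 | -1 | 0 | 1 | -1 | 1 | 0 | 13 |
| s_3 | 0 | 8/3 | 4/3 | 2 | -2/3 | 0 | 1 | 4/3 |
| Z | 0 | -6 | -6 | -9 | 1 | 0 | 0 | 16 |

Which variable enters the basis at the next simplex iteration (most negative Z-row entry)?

Negative Z-row entries: b: -6, c: -6, d: -9.
The most negative is -9 in column d, so d enters.

d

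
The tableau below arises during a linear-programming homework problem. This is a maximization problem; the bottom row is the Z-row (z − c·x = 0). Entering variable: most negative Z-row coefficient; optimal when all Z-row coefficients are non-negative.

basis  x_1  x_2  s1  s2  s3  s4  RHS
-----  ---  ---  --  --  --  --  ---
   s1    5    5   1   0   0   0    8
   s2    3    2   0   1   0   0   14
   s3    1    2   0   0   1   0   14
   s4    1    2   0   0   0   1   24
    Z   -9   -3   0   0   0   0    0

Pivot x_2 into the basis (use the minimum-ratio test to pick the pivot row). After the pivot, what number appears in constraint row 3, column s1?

-2/5

Ratio test on column x_2 — row 1: 8/5 = 8/5; row 2: 14/2 = 7; row 3: 14/2 = 7; row 4: 24/2 = 12. Minimum is 8/5 at row 1 (s1 leaves); pivot element 5.
Divide row 1 by 5; eliminate column x_2 from the other rows.
Row 3 update in column s1: 0 − 2·(1/5) = -2/5.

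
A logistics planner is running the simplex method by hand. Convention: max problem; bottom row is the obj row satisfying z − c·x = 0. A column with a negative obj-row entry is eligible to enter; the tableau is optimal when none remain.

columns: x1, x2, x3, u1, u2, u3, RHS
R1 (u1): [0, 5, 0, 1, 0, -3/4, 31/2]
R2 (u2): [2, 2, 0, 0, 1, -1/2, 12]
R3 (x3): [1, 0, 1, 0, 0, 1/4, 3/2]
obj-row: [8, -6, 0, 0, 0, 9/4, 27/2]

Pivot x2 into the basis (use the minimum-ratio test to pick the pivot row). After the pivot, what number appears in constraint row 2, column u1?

Ratio test on column x2 — row 1: (31/2)/5 = 31/10; row 2: 12/2 = 6; row 3: entry 0 ≤ 0. Minimum is 31/10 at row 1 (u1 leaves); pivot element 5.
Divide row 1 by 5; eliminate column x2 from the other rows.
Row 2 update in column u1: 0 − 2·(1/5) = -2/5.

-2/5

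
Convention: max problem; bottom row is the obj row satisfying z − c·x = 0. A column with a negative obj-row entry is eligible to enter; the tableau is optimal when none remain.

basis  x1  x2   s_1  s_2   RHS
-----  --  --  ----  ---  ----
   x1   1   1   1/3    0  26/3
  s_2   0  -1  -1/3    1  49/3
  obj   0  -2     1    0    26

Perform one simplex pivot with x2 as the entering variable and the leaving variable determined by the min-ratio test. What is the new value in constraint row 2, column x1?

1

Ratio test on column x2 — row 1: (26/3)/1 = 26/3; row 2: entry -1 ≤ 0. Minimum is 26/3 at row 1 (x1 leaves); pivot element 1.
Divide row 1 by 1; eliminate column x2 from the other rows.
Row 2 update in column x1: 0 − (-1)·1 = 1.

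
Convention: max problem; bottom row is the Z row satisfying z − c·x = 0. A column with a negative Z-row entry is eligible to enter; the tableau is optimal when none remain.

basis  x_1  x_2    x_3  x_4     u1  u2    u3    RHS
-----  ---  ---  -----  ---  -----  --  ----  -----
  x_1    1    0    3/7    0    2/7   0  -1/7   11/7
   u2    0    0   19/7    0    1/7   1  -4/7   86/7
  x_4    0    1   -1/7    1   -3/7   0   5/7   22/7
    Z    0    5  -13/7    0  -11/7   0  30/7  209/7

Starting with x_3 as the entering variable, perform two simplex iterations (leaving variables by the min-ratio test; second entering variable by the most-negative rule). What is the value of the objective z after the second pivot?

Ratio test on column x_3 — row 1: (11/7)/(3/7) = 11/3; row 2: (86/7)/(19/7) = 86/19; row 3: entry -1/7 ≤ 0. Minimum is 11/3 at row 1 (x_1 leaves); pivot element 3/7.
Pivot on row 1; the Z-row RHS becomes 209/7 − (-13/7)·(11/3) = 110/3.
Next entering variable (most negative Z-row entry -1/3): u1.
Ratio test on column u1 — row 1: (11/3)/(2/3) = 11/2; row 2: entry -5/3 ≤ 0; row 3: entry -1/3 ≤ 0. Minimum is 11/2 at row 1 (x_3 leaves); pivot element 2/3.
After the second pivot the Z-row RHS is 110/3 − (-1/3)·(11/2) = 77/2.

77/2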